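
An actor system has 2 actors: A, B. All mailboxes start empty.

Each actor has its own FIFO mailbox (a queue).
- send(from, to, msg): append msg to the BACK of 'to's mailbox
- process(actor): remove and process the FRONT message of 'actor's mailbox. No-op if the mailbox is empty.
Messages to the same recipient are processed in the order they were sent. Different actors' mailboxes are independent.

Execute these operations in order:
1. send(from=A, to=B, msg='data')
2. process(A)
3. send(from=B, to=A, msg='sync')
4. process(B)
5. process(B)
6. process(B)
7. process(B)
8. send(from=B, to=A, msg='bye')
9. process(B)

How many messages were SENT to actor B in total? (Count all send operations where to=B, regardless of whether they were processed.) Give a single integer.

After 1 (send(from=A, to=B, msg='data')): A:[] B:[data]
After 2 (process(A)): A:[] B:[data]
After 3 (send(from=B, to=A, msg='sync')): A:[sync] B:[data]
After 4 (process(B)): A:[sync] B:[]
After 5 (process(B)): A:[sync] B:[]
After 6 (process(B)): A:[sync] B:[]
After 7 (process(B)): A:[sync] B:[]
After 8 (send(from=B, to=A, msg='bye')): A:[sync,bye] B:[]
After 9 (process(B)): A:[sync,bye] B:[]

Answer: 1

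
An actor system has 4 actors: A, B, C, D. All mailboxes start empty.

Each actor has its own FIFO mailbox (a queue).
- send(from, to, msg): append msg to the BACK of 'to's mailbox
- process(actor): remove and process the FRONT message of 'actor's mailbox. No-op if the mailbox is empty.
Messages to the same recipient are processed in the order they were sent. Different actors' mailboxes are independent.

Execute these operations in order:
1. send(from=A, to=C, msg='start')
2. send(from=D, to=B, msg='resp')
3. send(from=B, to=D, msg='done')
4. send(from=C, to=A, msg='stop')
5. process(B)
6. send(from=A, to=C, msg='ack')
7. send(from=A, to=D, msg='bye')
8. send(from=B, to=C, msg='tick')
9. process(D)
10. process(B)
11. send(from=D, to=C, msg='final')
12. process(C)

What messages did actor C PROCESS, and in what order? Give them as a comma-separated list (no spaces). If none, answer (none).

After 1 (send(from=A, to=C, msg='start')): A:[] B:[] C:[start] D:[]
After 2 (send(from=D, to=B, msg='resp')): A:[] B:[resp] C:[start] D:[]
After 3 (send(from=B, to=D, msg='done')): A:[] B:[resp] C:[start] D:[done]
After 4 (send(from=C, to=A, msg='stop')): A:[stop] B:[resp] C:[start] D:[done]
After 5 (process(B)): A:[stop] B:[] C:[start] D:[done]
After 6 (send(from=A, to=C, msg='ack')): A:[stop] B:[] C:[start,ack] D:[done]
After 7 (send(from=A, to=D, msg='bye')): A:[stop] B:[] C:[start,ack] D:[done,bye]
After 8 (send(from=B, to=C, msg='tick')): A:[stop] B:[] C:[start,ack,tick] D:[done,bye]
After 9 (process(D)): A:[stop] B:[] C:[start,ack,tick] D:[bye]
After 10 (process(B)): A:[stop] B:[] C:[start,ack,tick] D:[bye]
After 11 (send(from=D, to=C, msg='final')): A:[stop] B:[] C:[start,ack,tick,final] D:[bye]
After 12 (process(C)): A:[stop] B:[] C:[ack,tick,final] D:[bye]

Answer: start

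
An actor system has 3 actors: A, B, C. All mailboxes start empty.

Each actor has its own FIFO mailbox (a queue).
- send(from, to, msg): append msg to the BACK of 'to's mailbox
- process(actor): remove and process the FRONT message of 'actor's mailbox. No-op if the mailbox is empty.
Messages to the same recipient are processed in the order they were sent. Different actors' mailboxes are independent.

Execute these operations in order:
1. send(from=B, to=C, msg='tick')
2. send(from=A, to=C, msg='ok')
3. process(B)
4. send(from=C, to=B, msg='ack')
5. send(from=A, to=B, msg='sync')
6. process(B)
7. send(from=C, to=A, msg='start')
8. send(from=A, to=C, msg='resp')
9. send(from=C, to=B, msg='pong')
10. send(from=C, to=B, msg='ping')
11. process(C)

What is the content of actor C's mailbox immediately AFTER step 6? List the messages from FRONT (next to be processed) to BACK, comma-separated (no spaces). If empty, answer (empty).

After 1 (send(from=B, to=C, msg='tick')): A:[] B:[] C:[tick]
After 2 (send(from=A, to=C, msg='ok')): A:[] B:[] C:[tick,ok]
After 3 (process(B)): A:[] B:[] C:[tick,ok]
After 4 (send(from=C, to=B, msg='ack')): A:[] B:[ack] C:[tick,ok]
After 5 (send(from=A, to=B, msg='sync')): A:[] B:[ack,sync] C:[tick,ok]
After 6 (process(B)): A:[] B:[sync] C:[tick,ok]

tick,ok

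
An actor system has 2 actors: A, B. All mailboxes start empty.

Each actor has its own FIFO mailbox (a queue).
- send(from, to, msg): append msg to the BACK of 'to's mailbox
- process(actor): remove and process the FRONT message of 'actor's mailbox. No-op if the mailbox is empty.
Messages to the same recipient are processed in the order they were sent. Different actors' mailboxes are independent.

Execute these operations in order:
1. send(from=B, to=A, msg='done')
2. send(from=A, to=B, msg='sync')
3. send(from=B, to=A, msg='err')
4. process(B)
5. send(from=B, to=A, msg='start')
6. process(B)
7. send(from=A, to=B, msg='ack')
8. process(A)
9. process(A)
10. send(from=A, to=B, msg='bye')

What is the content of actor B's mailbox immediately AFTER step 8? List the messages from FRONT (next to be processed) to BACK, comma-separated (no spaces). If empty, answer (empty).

After 1 (send(from=B, to=A, msg='done')): A:[done] B:[]
After 2 (send(from=A, to=B, msg='sync')): A:[done] B:[sync]
After 3 (send(from=B, to=A, msg='err')): A:[done,err] B:[sync]
After 4 (process(B)): A:[done,err] B:[]
After 5 (send(from=B, to=A, msg='start')): A:[done,err,start] B:[]
After 6 (process(B)): A:[done,err,start] B:[]
After 7 (send(from=A, to=B, msg='ack')): A:[done,err,start] B:[ack]
After 8 (process(A)): A:[err,start] B:[ack]

ack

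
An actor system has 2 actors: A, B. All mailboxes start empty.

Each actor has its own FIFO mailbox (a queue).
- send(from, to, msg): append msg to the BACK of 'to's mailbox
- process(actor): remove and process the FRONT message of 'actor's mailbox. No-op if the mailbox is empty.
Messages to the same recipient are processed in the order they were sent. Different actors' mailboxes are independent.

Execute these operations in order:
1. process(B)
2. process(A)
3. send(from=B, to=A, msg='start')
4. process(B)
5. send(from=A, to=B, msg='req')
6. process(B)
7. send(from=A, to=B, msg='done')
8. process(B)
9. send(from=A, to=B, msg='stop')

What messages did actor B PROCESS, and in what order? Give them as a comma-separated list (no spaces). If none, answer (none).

After 1 (process(B)): A:[] B:[]
After 2 (process(A)): A:[] B:[]
After 3 (send(from=B, to=A, msg='start')): A:[start] B:[]
After 4 (process(B)): A:[start] B:[]
After 5 (send(from=A, to=B, msg='req')): A:[start] B:[req]
After 6 (process(B)): A:[start] B:[]
After 7 (send(from=A, to=B, msg='done')): A:[start] B:[done]
After 8 (process(B)): A:[start] B:[]
After 9 (send(from=A, to=B, msg='stop')): A:[start] B:[stop]

Answer: req,done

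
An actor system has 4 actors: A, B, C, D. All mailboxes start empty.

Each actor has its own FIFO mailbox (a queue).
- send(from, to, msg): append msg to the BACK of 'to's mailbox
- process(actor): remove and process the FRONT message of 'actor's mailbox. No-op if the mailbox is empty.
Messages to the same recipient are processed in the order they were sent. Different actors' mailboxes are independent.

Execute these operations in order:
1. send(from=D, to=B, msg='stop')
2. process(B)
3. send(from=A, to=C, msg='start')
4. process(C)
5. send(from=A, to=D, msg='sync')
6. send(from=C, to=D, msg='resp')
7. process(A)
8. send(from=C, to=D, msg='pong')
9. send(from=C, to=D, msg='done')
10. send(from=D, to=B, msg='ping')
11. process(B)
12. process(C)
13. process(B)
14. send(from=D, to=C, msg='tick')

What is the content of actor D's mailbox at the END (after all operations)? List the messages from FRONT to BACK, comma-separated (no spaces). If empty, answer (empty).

Answer: sync,resp,pong,done

Derivation:
After 1 (send(from=D, to=B, msg='stop')): A:[] B:[stop] C:[] D:[]
After 2 (process(B)): A:[] B:[] C:[] D:[]
After 3 (send(from=A, to=C, msg='start')): A:[] B:[] C:[start] D:[]
After 4 (process(C)): A:[] B:[] C:[] D:[]
After 5 (send(from=A, to=D, msg='sync')): A:[] B:[] C:[] D:[sync]
After 6 (send(from=C, to=D, msg='resp')): A:[] B:[] C:[] D:[sync,resp]
After 7 (process(A)): A:[] B:[] C:[] D:[sync,resp]
After 8 (send(from=C, to=D, msg='pong')): A:[] B:[] C:[] D:[sync,resp,pong]
After 9 (send(from=C, to=D, msg='done')): A:[] B:[] C:[] D:[sync,resp,pong,done]
After 10 (send(from=D, to=B, msg='ping')): A:[] B:[ping] C:[] D:[sync,resp,pong,done]
After 11 (process(B)): A:[] B:[] C:[] D:[sync,resp,pong,done]
After 12 (process(C)): A:[] B:[] C:[] D:[sync,resp,pong,done]
After 13 (process(B)): A:[] B:[] C:[] D:[sync,resp,pong,done]
After 14 (send(from=D, to=C, msg='tick')): A:[] B:[] C:[tick] D:[sync,resp,pong,done]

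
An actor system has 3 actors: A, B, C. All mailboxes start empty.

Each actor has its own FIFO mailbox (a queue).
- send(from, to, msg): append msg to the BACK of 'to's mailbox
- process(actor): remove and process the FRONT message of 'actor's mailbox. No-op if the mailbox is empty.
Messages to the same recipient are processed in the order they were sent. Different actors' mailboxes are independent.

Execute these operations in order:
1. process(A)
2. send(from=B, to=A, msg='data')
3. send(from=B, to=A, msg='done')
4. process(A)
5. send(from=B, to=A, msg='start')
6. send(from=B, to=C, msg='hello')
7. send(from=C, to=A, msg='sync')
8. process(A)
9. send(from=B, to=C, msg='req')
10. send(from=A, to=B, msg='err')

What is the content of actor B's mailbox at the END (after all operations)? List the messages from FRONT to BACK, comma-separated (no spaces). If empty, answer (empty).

Answer: err

Derivation:
After 1 (process(A)): A:[] B:[] C:[]
After 2 (send(from=B, to=A, msg='data')): A:[data] B:[] C:[]
After 3 (send(from=B, to=A, msg='done')): A:[data,done] B:[] C:[]
After 4 (process(A)): A:[done] B:[] C:[]
After 5 (send(from=B, to=A, msg='start')): A:[done,start] B:[] C:[]
After 6 (send(from=B, to=C, msg='hello')): A:[done,start] B:[] C:[hello]
After 7 (send(from=C, to=A, msg='sync')): A:[done,start,sync] B:[] C:[hello]
After 8 (process(A)): A:[start,sync] B:[] C:[hello]
After 9 (send(from=B, to=C, msg='req')): A:[start,sync] B:[] C:[hello,req]
After 10 (send(from=A, to=B, msg='err')): A:[start,sync] B:[err] C:[hello,req]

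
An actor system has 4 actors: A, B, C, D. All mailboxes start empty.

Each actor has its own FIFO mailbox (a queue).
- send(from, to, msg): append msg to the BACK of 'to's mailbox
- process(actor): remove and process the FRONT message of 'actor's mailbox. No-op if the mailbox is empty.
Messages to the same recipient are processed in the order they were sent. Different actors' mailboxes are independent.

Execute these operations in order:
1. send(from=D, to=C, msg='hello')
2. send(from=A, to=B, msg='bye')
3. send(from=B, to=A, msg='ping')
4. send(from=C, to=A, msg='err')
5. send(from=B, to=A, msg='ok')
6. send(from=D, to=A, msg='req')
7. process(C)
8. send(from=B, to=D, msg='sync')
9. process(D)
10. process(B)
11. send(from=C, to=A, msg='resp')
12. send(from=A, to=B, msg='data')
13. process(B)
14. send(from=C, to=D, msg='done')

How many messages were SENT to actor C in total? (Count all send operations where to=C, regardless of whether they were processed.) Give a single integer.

After 1 (send(from=D, to=C, msg='hello')): A:[] B:[] C:[hello] D:[]
After 2 (send(from=A, to=B, msg='bye')): A:[] B:[bye] C:[hello] D:[]
After 3 (send(from=B, to=A, msg='ping')): A:[ping] B:[bye] C:[hello] D:[]
After 4 (send(from=C, to=A, msg='err')): A:[ping,err] B:[bye] C:[hello] D:[]
After 5 (send(from=B, to=A, msg='ok')): A:[ping,err,ok] B:[bye] C:[hello] D:[]
After 6 (send(from=D, to=A, msg='req')): A:[ping,err,ok,req] B:[bye] C:[hello] D:[]
After 7 (process(C)): A:[ping,err,ok,req] B:[bye] C:[] D:[]
After 8 (send(from=B, to=D, msg='sync')): A:[ping,err,ok,req] B:[bye] C:[] D:[sync]
After 9 (process(D)): A:[ping,err,ok,req] B:[bye] C:[] D:[]
After 10 (process(B)): A:[ping,err,ok,req] B:[] C:[] D:[]
After 11 (send(from=C, to=A, msg='resp')): A:[ping,err,ok,req,resp] B:[] C:[] D:[]
After 12 (send(from=A, to=B, msg='data')): A:[ping,err,ok,req,resp] B:[data] C:[] D:[]
After 13 (process(B)): A:[ping,err,ok,req,resp] B:[] C:[] D:[]
After 14 (send(from=C, to=D, msg='done')): A:[ping,err,ok,req,resp] B:[] C:[] D:[done]

Answer: 1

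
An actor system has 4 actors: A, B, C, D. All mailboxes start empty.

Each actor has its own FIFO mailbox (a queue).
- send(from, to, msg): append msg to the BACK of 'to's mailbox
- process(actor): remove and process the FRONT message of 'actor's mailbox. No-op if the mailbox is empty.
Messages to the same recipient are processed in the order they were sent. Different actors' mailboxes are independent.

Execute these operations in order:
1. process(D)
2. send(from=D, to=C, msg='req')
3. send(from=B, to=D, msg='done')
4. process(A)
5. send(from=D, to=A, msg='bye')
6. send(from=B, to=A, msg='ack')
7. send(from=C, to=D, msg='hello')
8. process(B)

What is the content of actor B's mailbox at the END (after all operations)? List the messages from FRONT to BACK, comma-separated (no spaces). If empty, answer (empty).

After 1 (process(D)): A:[] B:[] C:[] D:[]
After 2 (send(from=D, to=C, msg='req')): A:[] B:[] C:[req] D:[]
After 3 (send(from=B, to=D, msg='done')): A:[] B:[] C:[req] D:[done]
After 4 (process(A)): A:[] B:[] C:[req] D:[done]
After 5 (send(from=D, to=A, msg='bye')): A:[bye] B:[] C:[req] D:[done]
After 6 (send(from=B, to=A, msg='ack')): A:[bye,ack] B:[] C:[req] D:[done]
After 7 (send(from=C, to=D, msg='hello')): A:[bye,ack] B:[] C:[req] D:[done,hello]
After 8 (process(B)): A:[bye,ack] B:[] C:[req] D:[done,hello]

Answer: (empty)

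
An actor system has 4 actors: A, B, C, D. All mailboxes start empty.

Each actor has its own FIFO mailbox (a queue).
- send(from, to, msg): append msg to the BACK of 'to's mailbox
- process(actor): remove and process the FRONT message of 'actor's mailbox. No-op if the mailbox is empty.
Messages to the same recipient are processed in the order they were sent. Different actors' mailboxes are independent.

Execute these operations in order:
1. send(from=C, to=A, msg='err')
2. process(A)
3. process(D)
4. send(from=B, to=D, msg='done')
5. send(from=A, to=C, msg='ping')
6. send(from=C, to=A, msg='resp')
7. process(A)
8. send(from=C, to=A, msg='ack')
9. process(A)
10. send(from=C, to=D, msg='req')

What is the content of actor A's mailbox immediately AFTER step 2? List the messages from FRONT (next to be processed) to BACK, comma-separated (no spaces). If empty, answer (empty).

After 1 (send(from=C, to=A, msg='err')): A:[err] B:[] C:[] D:[]
After 2 (process(A)): A:[] B:[] C:[] D:[]

(empty)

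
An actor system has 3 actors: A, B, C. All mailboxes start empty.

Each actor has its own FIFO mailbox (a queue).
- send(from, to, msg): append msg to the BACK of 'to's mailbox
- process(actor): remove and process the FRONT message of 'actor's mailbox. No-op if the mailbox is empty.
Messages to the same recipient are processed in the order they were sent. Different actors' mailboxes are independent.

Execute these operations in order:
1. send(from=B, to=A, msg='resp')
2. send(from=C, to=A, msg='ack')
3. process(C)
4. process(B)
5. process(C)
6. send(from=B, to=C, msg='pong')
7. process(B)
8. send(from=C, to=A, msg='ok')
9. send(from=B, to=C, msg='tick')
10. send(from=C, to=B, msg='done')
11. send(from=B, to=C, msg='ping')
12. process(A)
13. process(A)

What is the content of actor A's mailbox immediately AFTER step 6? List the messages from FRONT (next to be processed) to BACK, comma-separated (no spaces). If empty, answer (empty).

After 1 (send(from=B, to=A, msg='resp')): A:[resp] B:[] C:[]
After 2 (send(from=C, to=A, msg='ack')): A:[resp,ack] B:[] C:[]
After 3 (process(C)): A:[resp,ack] B:[] C:[]
After 4 (process(B)): A:[resp,ack] B:[] C:[]
After 5 (process(C)): A:[resp,ack] B:[] C:[]
After 6 (send(from=B, to=C, msg='pong')): A:[resp,ack] B:[] C:[pong]

resp,ack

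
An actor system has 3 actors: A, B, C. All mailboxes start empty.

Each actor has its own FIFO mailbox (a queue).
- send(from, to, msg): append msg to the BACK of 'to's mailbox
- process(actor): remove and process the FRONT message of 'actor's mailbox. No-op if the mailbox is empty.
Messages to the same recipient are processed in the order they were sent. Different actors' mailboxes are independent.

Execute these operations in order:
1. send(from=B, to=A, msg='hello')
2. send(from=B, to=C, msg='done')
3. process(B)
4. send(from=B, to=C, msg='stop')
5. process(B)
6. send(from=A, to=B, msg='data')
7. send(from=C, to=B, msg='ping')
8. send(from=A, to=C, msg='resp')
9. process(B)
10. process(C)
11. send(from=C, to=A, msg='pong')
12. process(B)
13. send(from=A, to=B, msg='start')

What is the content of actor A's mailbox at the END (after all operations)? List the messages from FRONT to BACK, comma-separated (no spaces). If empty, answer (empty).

After 1 (send(from=B, to=A, msg='hello')): A:[hello] B:[] C:[]
After 2 (send(from=B, to=C, msg='done')): A:[hello] B:[] C:[done]
After 3 (process(B)): A:[hello] B:[] C:[done]
After 4 (send(from=B, to=C, msg='stop')): A:[hello] B:[] C:[done,stop]
After 5 (process(B)): A:[hello] B:[] C:[done,stop]
After 6 (send(from=A, to=B, msg='data')): A:[hello] B:[data] C:[done,stop]
After 7 (send(from=C, to=B, msg='ping')): A:[hello] B:[data,ping] C:[done,stop]
After 8 (send(from=A, to=C, msg='resp')): A:[hello] B:[data,ping] C:[done,stop,resp]
After 9 (process(B)): A:[hello] B:[ping] C:[done,stop,resp]
After 10 (process(C)): A:[hello] B:[ping] C:[stop,resp]
After 11 (send(from=C, to=A, msg='pong')): A:[hello,pong] B:[ping] C:[stop,resp]
After 12 (process(B)): A:[hello,pong] B:[] C:[stop,resp]
After 13 (send(from=A, to=B, msg='start')): A:[hello,pong] B:[start] C:[stop,resp]

Answer: hello,pong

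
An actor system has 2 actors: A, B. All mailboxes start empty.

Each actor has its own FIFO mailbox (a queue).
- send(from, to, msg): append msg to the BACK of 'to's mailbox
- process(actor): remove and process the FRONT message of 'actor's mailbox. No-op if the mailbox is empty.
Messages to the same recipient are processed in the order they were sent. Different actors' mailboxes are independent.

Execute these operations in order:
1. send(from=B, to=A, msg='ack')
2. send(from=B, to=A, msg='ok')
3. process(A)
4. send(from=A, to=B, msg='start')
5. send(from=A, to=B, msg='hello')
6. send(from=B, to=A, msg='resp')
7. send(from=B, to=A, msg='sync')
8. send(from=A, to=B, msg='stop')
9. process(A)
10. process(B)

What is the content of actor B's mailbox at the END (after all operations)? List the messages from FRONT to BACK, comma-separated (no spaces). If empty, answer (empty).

After 1 (send(from=B, to=A, msg='ack')): A:[ack] B:[]
After 2 (send(from=B, to=A, msg='ok')): A:[ack,ok] B:[]
After 3 (process(A)): A:[ok] B:[]
After 4 (send(from=A, to=B, msg='start')): A:[ok] B:[start]
After 5 (send(from=A, to=B, msg='hello')): A:[ok] B:[start,hello]
After 6 (send(from=B, to=A, msg='resp')): A:[ok,resp] B:[start,hello]
After 7 (send(from=B, to=A, msg='sync')): A:[ok,resp,sync] B:[start,hello]
After 8 (send(from=A, to=B, msg='stop')): A:[ok,resp,sync] B:[start,hello,stop]
After 9 (process(A)): A:[resp,sync] B:[start,hello,stop]
After 10 (process(B)): A:[resp,sync] B:[hello,stop]

Answer: hello,stop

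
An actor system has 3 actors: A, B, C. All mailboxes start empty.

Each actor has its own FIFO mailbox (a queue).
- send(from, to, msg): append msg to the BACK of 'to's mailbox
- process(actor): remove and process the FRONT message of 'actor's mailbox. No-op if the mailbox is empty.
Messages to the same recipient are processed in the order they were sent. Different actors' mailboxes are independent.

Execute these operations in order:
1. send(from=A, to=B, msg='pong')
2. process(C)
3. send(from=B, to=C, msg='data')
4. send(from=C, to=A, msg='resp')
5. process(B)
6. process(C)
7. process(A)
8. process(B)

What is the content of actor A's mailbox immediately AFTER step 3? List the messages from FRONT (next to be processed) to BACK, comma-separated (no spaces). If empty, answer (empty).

After 1 (send(from=A, to=B, msg='pong')): A:[] B:[pong] C:[]
After 2 (process(C)): A:[] B:[pong] C:[]
After 3 (send(from=B, to=C, msg='data')): A:[] B:[pong] C:[data]

(empty)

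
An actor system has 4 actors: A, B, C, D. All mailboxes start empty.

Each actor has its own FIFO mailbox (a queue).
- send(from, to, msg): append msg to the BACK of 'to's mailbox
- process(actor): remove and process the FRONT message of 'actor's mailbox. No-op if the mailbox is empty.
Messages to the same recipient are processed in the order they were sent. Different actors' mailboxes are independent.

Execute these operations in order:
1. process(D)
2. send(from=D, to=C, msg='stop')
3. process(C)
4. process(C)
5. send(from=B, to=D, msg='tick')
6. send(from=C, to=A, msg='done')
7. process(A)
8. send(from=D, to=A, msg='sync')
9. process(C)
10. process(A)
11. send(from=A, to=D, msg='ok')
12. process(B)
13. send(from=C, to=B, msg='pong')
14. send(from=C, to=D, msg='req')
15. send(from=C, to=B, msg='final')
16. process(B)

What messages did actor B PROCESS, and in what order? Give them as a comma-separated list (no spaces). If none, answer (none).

After 1 (process(D)): A:[] B:[] C:[] D:[]
After 2 (send(from=D, to=C, msg='stop')): A:[] B:[] C:[stop] D:[]
After 3 (process(C)): A:[] B:[] C:[] D:[]
After 4 (process(C)): A:[] B:[] C:[] D:[]
After 5 (send(from=B, to=D, msg='tick')): A:[] B:[] C:[] D:[tick]
After 6 (send(from=C, to=A, msg='done')): A:[done] B:[] C:[] D:[tick]
After 7 (process(A)): A:[] B:[] C:[] D:[tick]
After 8 (send(from=D, to=A, msg='sync')): A:[sync] B:[] C:[] D:[tick]
After 9 (process(C)): A:[sync] B:[] C:[] D:[tick]
After 10 (process(A)): A:[] B:[] C:[] D:[tick]
After 11 (send(from=A, to=D, msg='ok')): A:[] B:[] C:[] D:[tick,ok]
After 12 (process(B)): A:[] B:[] C:[] D:[tick,ok]
After 13 (send(from=C, to=B, msg='pong')): A:[] B:[pong] C:[] D:[tick,ok]
After 14 (send(from=C, to=D, msg='req')): A:[] B:[pong] C:[] D:[tick,ok,req]
After 15 (send(from=C, to=B, msg='final')): A:[] B:[pong,final] C:[] D:[tick,ok,req]
After 16 (process(B)): A:[] B:[final] C:[] D:[tick,ok,req]

Answer: pong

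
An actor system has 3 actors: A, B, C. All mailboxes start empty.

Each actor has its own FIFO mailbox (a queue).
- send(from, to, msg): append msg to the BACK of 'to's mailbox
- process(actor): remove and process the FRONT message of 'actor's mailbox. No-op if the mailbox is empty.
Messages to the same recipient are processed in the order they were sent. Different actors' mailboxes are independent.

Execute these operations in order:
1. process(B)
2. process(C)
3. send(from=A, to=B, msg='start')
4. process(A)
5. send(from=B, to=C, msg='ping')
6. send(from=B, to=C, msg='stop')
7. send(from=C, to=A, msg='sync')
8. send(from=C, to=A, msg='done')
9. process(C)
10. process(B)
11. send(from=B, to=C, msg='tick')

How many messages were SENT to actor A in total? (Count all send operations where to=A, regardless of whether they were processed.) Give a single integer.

Answer: 2

Derivation:
After 1 (process(B)): A:[] B:[] C:[]
After 2 (process(C)): A:[] B:[] C:[]
After 3 (send(from=A, to=B, msg='start')): A:[] B:[start] C:[]
After 4 (process(A)): A:[] B:[start] C:[]
After 5 (send(from=B, to=C, msg='ping')): A:[] B:[start] C:[ping]
After 6 (send(from=B, to=C, msg='stop')): A:[] B:[start] C:[ping,stop]
After 7 (send(from=C, to=A, msg='sync')): A:[sync] B:[start] C:[ping,stop]
After 8 (send(from=C, to=A, msg='done')): A:[sync,done] B:[start] C:[ping,stop]
After 9 (process(C)): A:[sync,done] B:[start] C:[stop]
After 10 (process(B)): A:[sync,done] B:[] C:[stop]
After 11 (send(from=B, to=C, msg='tick')): A:[sync,done] B:[] C:[stop,tick]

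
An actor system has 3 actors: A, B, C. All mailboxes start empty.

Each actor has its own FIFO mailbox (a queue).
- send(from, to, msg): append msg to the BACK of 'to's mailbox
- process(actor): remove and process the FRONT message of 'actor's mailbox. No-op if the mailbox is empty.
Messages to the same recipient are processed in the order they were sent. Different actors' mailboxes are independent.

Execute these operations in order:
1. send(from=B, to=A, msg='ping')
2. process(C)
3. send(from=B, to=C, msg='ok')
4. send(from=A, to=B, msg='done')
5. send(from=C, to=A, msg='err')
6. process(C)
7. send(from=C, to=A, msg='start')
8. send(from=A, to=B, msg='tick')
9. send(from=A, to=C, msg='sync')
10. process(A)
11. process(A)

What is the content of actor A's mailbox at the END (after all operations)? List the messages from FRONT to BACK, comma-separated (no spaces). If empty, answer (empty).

After 1 (send(from=B, to=A, msg='ping')): A:[ping] B:[] C:[]
After 2 (process(C)): A:[ping] B:[] C:[]
After 3 (send(from=B, to=C, msg='ok')): A:[ping] B:[] C:[ok]
After 4 (send(from=A, to=B, msg='done')): A:[ping] B:[done] C:[ok]
After 5 (send(from=C, to=A, msg='err')): A:[ping,err] B:[done] C:[ok]
After 6 (process(C)): A:[ping,err] B:[done] C:[]
After 7 (send(from=C, to=A, msg='start')): A:[ping,err,start] B:[done] C:[]
After 8 (send(from=A, to=B, msg='tick')): A:[ping,err,start] B:[done,tick] C:[]
After 9 (send(from=A, to=C, msg='sync')): A:[ping,err,start] B:[done,tick] C:[sync]
After 10 (process(A)): A:[err,start] B:[done,tick] C:[sync]
After 11 (process(A)): A:[start] B:[done,tick] C:[sync]

Answer: start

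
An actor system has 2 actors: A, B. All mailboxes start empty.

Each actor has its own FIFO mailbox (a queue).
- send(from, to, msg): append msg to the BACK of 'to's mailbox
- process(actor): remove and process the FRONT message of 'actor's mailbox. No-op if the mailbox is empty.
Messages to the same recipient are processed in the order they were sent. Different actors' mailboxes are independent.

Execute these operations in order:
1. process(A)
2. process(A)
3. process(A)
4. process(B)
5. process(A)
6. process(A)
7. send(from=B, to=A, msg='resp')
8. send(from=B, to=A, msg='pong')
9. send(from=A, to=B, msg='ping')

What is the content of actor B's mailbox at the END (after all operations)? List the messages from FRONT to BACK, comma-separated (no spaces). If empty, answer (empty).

Answer: ping

Derivation:
After 1 (process(A)): A:[] B:[]
After 2 (process(A)): A:[] B:[]
After 3 (process(A)): A:[] B:[]
After 4 (process(B)): A:[] B:[]
After 5 (process(A)): A:[] B:[]
After 6 (process(A)): A:[] B:[]
After 7 (send(from=B, to=A, msg='resp')): A:[resp] B:[]
After 8 (send(from=B, to=A, msg='pong')): A:[resp,pong] B:[]
After 9 (send(from=A, to=B, msg='ping')): A:[resp,pong] B:[ping]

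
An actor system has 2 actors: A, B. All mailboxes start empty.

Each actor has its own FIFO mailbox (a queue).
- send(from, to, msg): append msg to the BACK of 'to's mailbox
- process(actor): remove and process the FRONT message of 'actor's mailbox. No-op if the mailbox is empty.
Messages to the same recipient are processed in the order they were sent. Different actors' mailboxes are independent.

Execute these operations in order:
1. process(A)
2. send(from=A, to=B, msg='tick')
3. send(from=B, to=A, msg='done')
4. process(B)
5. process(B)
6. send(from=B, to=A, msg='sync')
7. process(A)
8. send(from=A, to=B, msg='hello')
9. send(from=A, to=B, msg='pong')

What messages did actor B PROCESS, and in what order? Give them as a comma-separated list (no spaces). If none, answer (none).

Answer: tick

Derivation:
After 1 (process(A)): A:[] B:[]
After 2 (send(from=A, to=B, msg='tick')): A:[] B:[tick]
After 3 (send(from=B, to=A, msg='done')): A:[done] B:[tick]
After 4 (process(B)): A:[done] B:[]
After 5 (process(B)): A:[done] B:[]
After 6 (send(from=B, to=A, msg='sync')): A:[done,sync] B:[]
After 7 (process(A)): A:[sync] B:[]
After 8 (send(from=A, to=B, msg='hello')): A:[sync] B:[hello]
After 9 (send(from=A, to=B, msg='pong')): A:[sync] B:[hello,pong]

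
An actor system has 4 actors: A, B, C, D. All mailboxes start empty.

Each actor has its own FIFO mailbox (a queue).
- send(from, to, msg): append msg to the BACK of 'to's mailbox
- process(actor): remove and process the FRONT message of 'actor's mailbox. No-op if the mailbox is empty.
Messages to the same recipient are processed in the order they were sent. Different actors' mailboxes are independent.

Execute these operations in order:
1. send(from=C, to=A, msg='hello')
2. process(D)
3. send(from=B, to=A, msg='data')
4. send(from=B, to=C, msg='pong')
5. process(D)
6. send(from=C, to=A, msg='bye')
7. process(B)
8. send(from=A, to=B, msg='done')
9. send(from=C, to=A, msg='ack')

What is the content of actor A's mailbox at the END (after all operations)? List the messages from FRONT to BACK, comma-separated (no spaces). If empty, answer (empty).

After 1 (send(from=C, to=A, msg='hello')): A:[hello] B:[] C:[] D:[]
After 2 (process(D)): A:[hello] B:[] C:[] D:[]
After 3 (send(from=B, to=A, msg='data')): A:[hello,data] B:[] C:[] D:[]
After 4 (send(from=B, to=C, msg='pong')): A:[hello,data] B:[] C:[pong] D:[]
After 5 (process(D)): A:[hello,data] B:[] C:[pong] D:[]
After 6 (send(from=C, to=A, msg='bye')): A:[hello,data,bye] B:[] C:[pong] D:[]
After 7 (process(B)): A:[hello,data,bye] B:[] C:[pong] D:[]
After 8 (send(from=A, to=B, msg='done')): A:[hello,data,bye] B:[done] C:[pong] D:[]
After 9 (send(from=C, to=A, msg='ack')): A:[hello,data,bye,ack] B:[done] C:[pong] D:[]

Answer: hello,data,bye,ack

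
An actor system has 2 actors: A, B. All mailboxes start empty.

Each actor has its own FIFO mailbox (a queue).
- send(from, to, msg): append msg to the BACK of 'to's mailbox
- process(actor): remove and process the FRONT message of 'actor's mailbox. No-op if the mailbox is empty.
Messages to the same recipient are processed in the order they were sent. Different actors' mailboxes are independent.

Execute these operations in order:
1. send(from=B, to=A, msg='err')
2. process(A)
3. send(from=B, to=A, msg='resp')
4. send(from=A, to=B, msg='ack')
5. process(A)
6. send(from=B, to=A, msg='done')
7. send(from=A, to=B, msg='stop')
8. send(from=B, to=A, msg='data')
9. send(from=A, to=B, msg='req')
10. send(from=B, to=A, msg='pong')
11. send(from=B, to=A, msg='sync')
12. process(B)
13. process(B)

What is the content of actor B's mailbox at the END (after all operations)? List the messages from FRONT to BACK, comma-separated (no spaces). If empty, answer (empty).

After 1 (send(from=B, to=A, msg='err')): A:[err] B:[]
After 2 (process(A)): A:[] B:[]
After 3 (send(from=B, to=A, msg='resp')): A:[resp] B:[]
After 4 (send(from=A, to=B, msg='ack')): A:[resp] B:[ack]
After 5 (process(A)): A:[] B:[ack]
After 6 (send(from=B, to=A, msg='done')): A:[done] B:[ack]
After 7 (send(from=A, to=B, msg='stop')): A:[done] B:[ack,stop]
After 8 (send(from=B, to=A, msg='data')): A:[done,data] B:[ack,stop]
After 9 (send(from=A, to=B, msg='req')): A:[done,data] B:[ack,stop,req]
After 10 (send(from=B, to=A, msg='pong')): A:[done,data,pong] B:[ack,stop,req]
After 11 (send(from=B, to=A, msg='sync')): A:[done,data,pong,sync] B:[ack,stop,req]
After 12 (process(B)): A:[done,data,pong,sync] B:[stop,req]
After 13 (process(B)): A:[done,data,pong,sync] B:[req]

Answer: req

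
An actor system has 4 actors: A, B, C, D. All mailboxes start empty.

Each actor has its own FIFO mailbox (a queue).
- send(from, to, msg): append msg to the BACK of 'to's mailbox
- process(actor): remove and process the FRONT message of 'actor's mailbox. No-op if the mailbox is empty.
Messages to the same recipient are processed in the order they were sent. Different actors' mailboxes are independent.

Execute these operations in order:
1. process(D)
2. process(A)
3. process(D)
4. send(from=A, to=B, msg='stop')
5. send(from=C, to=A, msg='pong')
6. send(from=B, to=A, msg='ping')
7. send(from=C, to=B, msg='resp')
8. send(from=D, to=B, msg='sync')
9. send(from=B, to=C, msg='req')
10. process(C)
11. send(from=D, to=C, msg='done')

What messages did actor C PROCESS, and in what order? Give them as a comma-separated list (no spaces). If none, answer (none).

Answer: req

Derivation:
After 1 (process(D)): A:[] B:[] C:[] D:[]
After 2 (process(A)): A:[] B:[] C:[] D:[]
After 3 (process(D)): A:[] B:[] C:[] D:[]
After 4 (send(from=A, to=B, msg='stop')): A:[] B:[stop] C:[] D:[]
After 5 (send(from=C, to=A, msg='pong')): A:[pong] B:[stop] C:[] D:[]
After 6 (send(from=B, to=A, msg='ping')): A:[pong,ping] B:[stop] C:[] D:[]
After 7 (send(from=C, to=B, msg='resp')): A:[pong,ping] B:[stop,resp] C:[] D:[]
After 8 (send(from=D, to=B, msg='sync')): A:[pong,ping] B:[stop,resp,sync] C:[] D:[]
After 9 (send(from=B, to=C, msg='req')): A:[pong,ping] B:[stop,resp,sync] C:[req] D:[]
After 10 (process(C)): A:[pong,ping] B:[stop,resp,sync] C:[] D:[]
After 11 (send(from=D, to=C, msg='done')): A:[pong,ping] B:[stop,resp,sync] C:[done] D:[]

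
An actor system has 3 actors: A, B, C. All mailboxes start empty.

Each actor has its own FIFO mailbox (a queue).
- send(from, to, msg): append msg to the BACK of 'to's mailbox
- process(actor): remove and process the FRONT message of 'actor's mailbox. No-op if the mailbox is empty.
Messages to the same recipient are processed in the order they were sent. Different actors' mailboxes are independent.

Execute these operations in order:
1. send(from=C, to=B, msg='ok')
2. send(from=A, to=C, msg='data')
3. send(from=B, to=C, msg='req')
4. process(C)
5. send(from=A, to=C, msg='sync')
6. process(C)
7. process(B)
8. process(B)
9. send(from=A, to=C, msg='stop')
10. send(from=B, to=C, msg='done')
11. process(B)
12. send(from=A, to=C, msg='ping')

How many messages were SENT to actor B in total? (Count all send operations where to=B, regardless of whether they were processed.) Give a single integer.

Answer: 1

Derivation:
After 1 (send(from=C, to=B, msg='ok')): A:[] B:[ok] C:[]
After 2 (send(from=A, to=C, msg='data')): A:[] B:[ok] C:[data]
After 3 (send(from=B, to=C, msg='req')): A:[] B:[ok] C:[data,req]
After 4 (process(C)): A:[] B:[ok] C:[req]
After 5 (send(from=A, to=C, msg='sync')): A:[] B:[ok] C:[req,sync]
After 6 (process(C)): A:[] B:[ok] C:[sync]
After 7 (process(B)): A:[] B:[] C:[sync]
After 8 (process(B)): A:[] B:[] C:[sync]
After 9 (send(from=A, to=C, msg='stop')): A:[] B:[] C:[sync,stop]
After 10 (send(from=B, to=C, msg='done')): A:[] B:[] C:[sync,stop,done]
After 11 (process(B)): A:[] B:[] C:[sync,stop,done]
After 12 (send(from=A, to=C, msg='ping')): A:[] B:[] C:[sync,stop,done,ping]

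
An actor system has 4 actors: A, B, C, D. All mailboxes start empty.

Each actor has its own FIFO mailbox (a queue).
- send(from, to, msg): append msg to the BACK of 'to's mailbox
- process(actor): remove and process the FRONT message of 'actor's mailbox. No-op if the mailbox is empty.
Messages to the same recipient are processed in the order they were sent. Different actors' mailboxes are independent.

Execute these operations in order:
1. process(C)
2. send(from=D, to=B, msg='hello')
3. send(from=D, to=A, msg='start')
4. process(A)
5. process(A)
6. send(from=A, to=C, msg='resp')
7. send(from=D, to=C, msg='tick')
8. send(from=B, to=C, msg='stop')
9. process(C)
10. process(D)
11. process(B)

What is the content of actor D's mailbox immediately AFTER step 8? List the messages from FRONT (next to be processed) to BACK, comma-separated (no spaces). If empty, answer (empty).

After 1 (process(C)): A:[] B:[] C:[] D:[]
After 2 (send(from=D, to=B, msg='hello')): A:[] B:[hello] C:[] D:[]
After 3 (send(from=D, to=A, msg='start')): A:[start] B:[hello] C:[] D:[]
After 4 (process(A)): A:[] B:[hello] C:[] D:[]
After 5 (process(A)): A:[] B:[hello] C:[] D:[]
After 6 (send(from=A, to=C, msg='resp')): A:[] B:[hello] C:[resp] D:[]
After 7 (send(from=D, to=C, msg='tick')): A:[] B:[hello] C:[resp,tick] D:[]
After 8 (send(from=B, to=C, msg='stop')): A:[] B:[hello] C:[resp,tick,stop] D:[]

(empty)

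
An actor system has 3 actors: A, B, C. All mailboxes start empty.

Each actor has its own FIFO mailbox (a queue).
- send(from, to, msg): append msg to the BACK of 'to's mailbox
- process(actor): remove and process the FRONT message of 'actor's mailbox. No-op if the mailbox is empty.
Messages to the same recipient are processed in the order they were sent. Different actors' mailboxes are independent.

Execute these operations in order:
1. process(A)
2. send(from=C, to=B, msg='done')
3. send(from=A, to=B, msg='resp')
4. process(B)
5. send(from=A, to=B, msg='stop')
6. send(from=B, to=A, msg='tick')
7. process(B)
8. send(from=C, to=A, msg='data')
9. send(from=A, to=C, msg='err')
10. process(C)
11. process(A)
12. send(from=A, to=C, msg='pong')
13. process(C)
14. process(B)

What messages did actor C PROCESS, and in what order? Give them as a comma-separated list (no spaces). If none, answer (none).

Answer: err,pong

Derivation:
After 1 (process(A)): A:[] B:[] C:[]
After 2 (send(from=C, to=B, msg='done')): A:[] B:[done] C:[]
After 3 (send(from=A, to=B, msg='resp')): A:[] B:[done,resp] C:[]
After 4 (process(B)): A:[] B:[resp] C:[]
After 5 (send(from=A, to=B, msg='stop')): A:[] B:[resp,stop] C:[]
After 6 (send(from=B, to=A, msg='tick')): A:[tick] B:[resp,stop] C:[]
After 7 (process(B)): A:[tick] B:[stop] C:[]
After 8 (send(from=C, to=A, msg='data')): A:[tick,data] B:[stop] C:[]
After 9 (send(from=A, to=C, msg='err')): A:[tick,data] B:[stop] C:[err]
After 10 (process(C)): A:[tick,data] B:[stop] C:[]
After 11 (process(A)): A:[data] B:[stop] C:[]
After 12 (send(from=A, to=C, msg='pong')): A:[data] B:[stop] C:[pong]
After 13 (process(C)): A:[data] B:[stop] C:[]
After 14 (process(B)): A:[data] B:[] C:[]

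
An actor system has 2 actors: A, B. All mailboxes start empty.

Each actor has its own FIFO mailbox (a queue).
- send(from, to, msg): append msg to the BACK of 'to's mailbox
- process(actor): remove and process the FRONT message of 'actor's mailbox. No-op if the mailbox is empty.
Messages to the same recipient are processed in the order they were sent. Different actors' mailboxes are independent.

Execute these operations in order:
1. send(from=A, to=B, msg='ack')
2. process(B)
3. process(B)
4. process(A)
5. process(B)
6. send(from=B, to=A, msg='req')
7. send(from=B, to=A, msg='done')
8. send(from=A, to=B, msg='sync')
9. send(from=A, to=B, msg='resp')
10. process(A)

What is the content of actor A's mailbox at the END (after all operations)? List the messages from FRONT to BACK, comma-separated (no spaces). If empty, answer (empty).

Answer: done

Derivation:
After 1 (send(from=A, to=B, msg='ack')): A:[] B:[ack]
After 2 (process(B)): A:[] B:[]
After 3 (process(B)): A:[] B:[]
After 4 (process(A)): A:[] B:[]
After 5 (process(B)): A:[] B:[]
After 6 (send(from=B, to=A, msg='req')): A:[req] B:[]
After 7 (send(from=B, to=A, msg='done')): A:[req,done] B:[]
After 8 (send(from=A, to=B, msg='sync')): A:[req,done] B:[sync]
After 9 (send(from=A, to=B, msg='resp')): A:[req,done] B:[sync,resp]
After 10 (process(A)): A:[done] B:[sync,resp]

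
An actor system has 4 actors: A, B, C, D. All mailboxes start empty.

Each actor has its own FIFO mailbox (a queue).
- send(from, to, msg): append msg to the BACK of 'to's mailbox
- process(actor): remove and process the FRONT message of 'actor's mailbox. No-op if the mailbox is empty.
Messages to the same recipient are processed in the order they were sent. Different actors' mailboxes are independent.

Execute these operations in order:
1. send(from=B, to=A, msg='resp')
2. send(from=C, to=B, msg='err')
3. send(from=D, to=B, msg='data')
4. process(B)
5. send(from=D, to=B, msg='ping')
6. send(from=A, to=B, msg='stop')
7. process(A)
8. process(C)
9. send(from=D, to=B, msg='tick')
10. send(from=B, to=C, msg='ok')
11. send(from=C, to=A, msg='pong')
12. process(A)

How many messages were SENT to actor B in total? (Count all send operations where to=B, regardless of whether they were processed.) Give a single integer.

Answer: 5

Derivation:
After 1 (send(from=B, to=A, msg='resp')): A:[resp] B:[] C:[] D:[]
After 2 (send(from=C, to=B, msg='err')): A:[resp] B:[err] C:[] D:[]
After 3 (send(from=D, to=B, msg='data')): A:[resp] B:[err,data] C:[] D:[]
After 4 (process(B)): A:[resp] B:[data] C:[] D:[]
After 5 (send(from=D, to=B, msg='ping')): A:[resp] B:[data,ping] C:[] D:[]
After 6 (send(from=A, to=B, msg='stop')): A:[resp] B:[data,ping,stop] C:[] D:[]
After 7 (process(A)): A:[] B:[data,ping,stop] C:[] D:[]
After 8 (process(C)): A:[] B:[data,ping,stop] C:[] D:[]
After 9 (send(from=D, to=B, msg='tick')): A:[] B:[data,ping,stop,tick] C:[] D:[]
After 10 (send(from=B, to=C, msg='ok')): A:[] B:[data,ping,stop,tick] C:[ok] D:[]
After 11 (send(from=C, to=A, msg='pong')): A:[pong] B:[data,ping,stop,tick] C:[ok] D:[]
After 12 (process(A)): A:[] B:[data,ping,stop,tick] C:[ok] D:[]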